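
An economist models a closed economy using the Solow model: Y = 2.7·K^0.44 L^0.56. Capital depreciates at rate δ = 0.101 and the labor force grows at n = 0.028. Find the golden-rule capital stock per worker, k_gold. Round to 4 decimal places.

n + δ = 0.028 + 0.101 = 0.129.
Maximizing c = f(k) − (n+δ)·k gives f'(k) = n+δ, i.e. 0.44·2.7·k^(0.44−1) = 0.129, so k_gold = (0.44·2.7/0.129)^(1/0.56) ≈ 52.7028.

k_gold ≈ 52.7028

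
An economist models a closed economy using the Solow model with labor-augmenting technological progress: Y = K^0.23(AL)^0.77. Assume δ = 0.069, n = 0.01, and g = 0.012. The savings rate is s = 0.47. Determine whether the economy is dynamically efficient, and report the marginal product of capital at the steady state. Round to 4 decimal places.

The effective depreciation rate is n + g + δ = 0.01 + 0.012 + 0.069 = 0.091.
Steady-state k*: s·k^0.23 = 0.091·k gives k* = (0.47/0.091)^(1/0.77) ≈ 8.4343.
MPK = 0.23·8.4343^(-0.77) ≈ 0.0445.
MPK < n+g+δ = 0.091, so the economy is dynamically inefficient (over-saving).

dynamically inefficient; MPK ≈ 0.0445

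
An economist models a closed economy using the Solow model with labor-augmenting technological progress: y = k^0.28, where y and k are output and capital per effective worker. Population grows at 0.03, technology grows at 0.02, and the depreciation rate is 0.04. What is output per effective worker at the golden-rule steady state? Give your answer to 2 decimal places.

Break-even investment rate: n + g + δ = 0.03 + 0.02 + 0.04 = 0.09.
Setting f'(k) = n+g+δ gives 0.28·k^(0.28−1) = 0.09, hence k_gold = (0.28/0.09)^(1/0.72) ≈ 4.8373.
Output: y_gold = k_gold^0.28 = 4.8373^0.28 ≈ 1.5549.

y_gold ≈ 1.55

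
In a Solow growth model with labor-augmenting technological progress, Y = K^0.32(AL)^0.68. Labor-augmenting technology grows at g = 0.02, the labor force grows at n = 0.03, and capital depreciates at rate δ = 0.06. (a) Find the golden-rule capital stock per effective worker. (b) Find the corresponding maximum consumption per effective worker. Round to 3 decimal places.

(a) k_gold ≈ 4.808; (b) c_gold ≈ 1.124

n + g + δ = 0.03 + 0.02 + 0.06 = 0.11.
Maximizing c = f(k) − (n+g+δ)·k gives f'(k) = n+g+δ, i.e. 0.32·k^(0.32−1) = 0.11, so k_gold = (0.32/0.11)^(1/0.68) ≈ 4.8083.
y_gold = 4.8083^0.32 ≈ 1.6529; c_gold = y_gold − 0.11·k_gold ≈ 1.1240.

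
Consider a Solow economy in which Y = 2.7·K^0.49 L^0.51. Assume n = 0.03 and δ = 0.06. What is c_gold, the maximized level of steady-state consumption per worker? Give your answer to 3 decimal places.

Break-even investment rate: n + δ = 0.03 + 0.06 = 0.09.
Golden rule sets MPK = n+δ: 0.49·2.7·k^(0.49−1) = 0.09, so k_gold = (0.49·2.7/0.09)^(1/0.51) ≈ 194.4722.
y_gold = 2.7·194.4722^0.49 ≈ 35.7194.
c_gold = y_gold − (n+δ)·k_gold = 35.7194 − 0.09·194.4722 ≈ 18.2169.

c_gold ≈ 18.217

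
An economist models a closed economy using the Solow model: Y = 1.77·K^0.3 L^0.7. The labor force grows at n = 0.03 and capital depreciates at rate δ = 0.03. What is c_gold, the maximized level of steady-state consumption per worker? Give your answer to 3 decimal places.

Capital per worker breaks even when investment replaces (n + δ)·k; here n + δ = 0.06.
At the golden rule the marginal product of capital equals n+δ: 0.3·1.77·k^(0.3−1) = 0.06. Solving, k_gold = (0.3·1.77/0.06)^(1/0.7) ≈ 22.5308.
y_gold = 1.77·22.5308^0.3 ≈ 4.5062.
c_gold = y_gold − (n+δ)·k_gold = 4.5062 − 0.06·22.5308 ≈ 3.1543.

c_gold ≈ 3.154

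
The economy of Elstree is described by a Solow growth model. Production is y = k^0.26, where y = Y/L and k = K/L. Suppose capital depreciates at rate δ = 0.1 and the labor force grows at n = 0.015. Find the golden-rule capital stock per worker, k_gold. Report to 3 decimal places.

k_gold ≈ 3.011

The effective depreciation rate is n + δ = 0.015 + 0.1 = 0.115.
At the golden rule the marginal product of capital equals n+δ: 0.26·k^(0.26−1) = 0.115. Solving, k_gold = (0.26/0.115)^(1/0.74) ≈ 3.0113.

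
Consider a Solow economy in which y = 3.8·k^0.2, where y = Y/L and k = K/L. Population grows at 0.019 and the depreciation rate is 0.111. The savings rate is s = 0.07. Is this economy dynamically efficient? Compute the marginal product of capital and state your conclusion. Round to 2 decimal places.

dynamically efficient; MPK ≈ 0.37

Capital per worker breaks even when investment replaces (n + δ)·k; here n + δ = 0.13.
Steady-state k*: s·A·k^0.2 = 0.13·k gives k* = (0.07·3.8/0.13)^(1/0.8) ≈ 2.4472.
MPK = 0.2·3.8·2.4472^(-0.8) ≈ 0.3714.
MPK > n+δ = 0.13, so the economy is dynamically efficient (under-saving).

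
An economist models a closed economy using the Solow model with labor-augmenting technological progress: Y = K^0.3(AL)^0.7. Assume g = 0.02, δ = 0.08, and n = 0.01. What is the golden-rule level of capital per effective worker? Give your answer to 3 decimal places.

k_gold ≈ 4.192

Capital per effective worker breaks even when investment replaces (n + g + δ)·k; here n + g + δ = 0.11.
Maximizing c = f(k) − (n+g+δ)·k gives f'(k) = n+g+δ, i.e. 0.3·k^(0.3−1) = 0.11, so k_gold = (0.3/0.11)^(1/0.7) ≈ 4.1925.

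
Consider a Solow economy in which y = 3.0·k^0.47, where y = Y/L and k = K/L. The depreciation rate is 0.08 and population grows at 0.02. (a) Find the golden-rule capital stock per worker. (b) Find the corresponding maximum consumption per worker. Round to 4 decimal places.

The effective depreciation rate is n + δ = 0.02 + 0.08 = 0.1.
Setting f'(k) = n+δ gives 0.47·3.0·k^(0.47−1) = 0.1, hence k_gold = (0.47·3.0/0.1)^(1/0.53) ≈ 147.3459.
y_gold = 3.0·147.3459^0.47 ≈ 31.3502; c_gold = y_gold − 0.1·k_gold ≈ 16.6156.

(a) k_gold ≈ 147.3459; (b) c_gold ≈ 16.6156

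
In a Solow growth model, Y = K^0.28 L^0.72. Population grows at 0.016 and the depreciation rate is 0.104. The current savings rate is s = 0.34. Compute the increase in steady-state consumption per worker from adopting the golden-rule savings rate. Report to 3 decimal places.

Break-even investment rate: n + δ = 0.016 + 0.104 = 0.12.
Current steady state (s = 0.34): k* = (0.34/0.12)^(1/0.72) ≈ 4.2481, y* = 4.2481^0.28 ≈ 1.4993, c* = (1−0.34)·1.4993 ≈ 0.9895.
Setting f'(k) = n+δ gives 0.28·k^(0.28−1) = 0.12, hence k_gold = (0.28/0.12)^(1/0.72) ≈ 3.2440.
y_gold = 3.2440^0.28 ≈ 1.3903, c_gold = y_gold − 0.12·k_gold ≈ 1.0010.
Gain: Δc = 1.0010 − 0.9895 ≈ 0.0115.

Δc ≈ 0.011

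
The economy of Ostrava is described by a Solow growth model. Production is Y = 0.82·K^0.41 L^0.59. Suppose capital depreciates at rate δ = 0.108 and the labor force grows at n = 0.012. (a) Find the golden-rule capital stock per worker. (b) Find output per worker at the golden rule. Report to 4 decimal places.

(a) k_gold ≈ 5.7324; (b) y_gold ≈ 1.6778

Capital per worker breaks even when investment replaces (n + δ)·k; here n + δ = 0.12.
Setting f'(k) = n+δ gives 0.41·0.82·k^(0.41−1) = 0.12, hence k_gold = (0.41·0.82/0.12)^(1/0.59) ≈ 5.7324.
y_gold = 0.82·5.7324^0.41 ≈ 1.6778.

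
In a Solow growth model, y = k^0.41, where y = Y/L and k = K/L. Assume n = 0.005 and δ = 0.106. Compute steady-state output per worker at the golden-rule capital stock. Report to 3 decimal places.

Capital per worker breaks even when investment replaces (n + δ)·k; here n + δ = 0.111.
Setting f'(k) = n+δ gives 0.41·k^(0.41−1) = 0.111, hence k_gold = (0.41/0.111)^(1/0.59) ≈ 9.1579.
Output: y_gold = k_gold^0.41 = 9.1579^0.41 ≈ 2.4793.

y_gold ≈ 2.479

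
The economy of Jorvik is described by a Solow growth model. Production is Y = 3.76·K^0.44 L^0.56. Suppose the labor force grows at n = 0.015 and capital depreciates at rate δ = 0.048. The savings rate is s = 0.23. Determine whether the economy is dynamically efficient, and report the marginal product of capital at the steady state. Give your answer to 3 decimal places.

dynamically efficient; MPK ≈ 0.121

Capital per worker breaks even when investment replaces (n + δ)·k; here n + δ = 0.063.
Steady-state k*: s·A·k^0.44 = 0.063·k gives k* = (0.23·3.76/0.063)^(1/0.56) ≈ 107.4940.
MPK = 0.44·3.76·107.4940^(-0.56) ≈ 0.1205.
MPK > n+δ = 0.063, so the economy is dynamically efficient (under-saving).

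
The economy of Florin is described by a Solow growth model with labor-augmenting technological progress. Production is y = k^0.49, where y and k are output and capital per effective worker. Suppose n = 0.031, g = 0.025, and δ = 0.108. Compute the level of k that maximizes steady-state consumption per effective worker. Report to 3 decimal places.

k_gold ≈ 8.552

Capital per effective worker breaks even when investment replaces (n + g + δ)·k; here n + g + δ = 0.164.
Golden rule sets MPK = n+g+δ: 0.49·k^(0.49−1) = 0.164, so k_gold = (0.49/0.164)^(1/0.51) ≈ 8.5519.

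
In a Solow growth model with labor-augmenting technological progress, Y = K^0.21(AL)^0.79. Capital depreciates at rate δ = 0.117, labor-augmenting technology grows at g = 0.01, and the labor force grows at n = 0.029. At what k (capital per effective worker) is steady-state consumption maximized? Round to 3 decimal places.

k_gold ≈ 1.457

Break-even investment rate: n + g + δ = 0.029 + 0.01 + 0.117 = 0.156.
At the golden rule the marginal product of capital equals n+g+δ: 0.21·k^(0.21−1) = 0.156. Solving, k_gold = (0.21/0.156)^(1/0.79) ≈ 1.4568.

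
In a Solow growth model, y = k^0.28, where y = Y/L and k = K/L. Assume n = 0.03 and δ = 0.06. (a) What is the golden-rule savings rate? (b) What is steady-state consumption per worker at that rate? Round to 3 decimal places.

(a) s_gold = 0.280; (b) c_gold ≈ 1.119

n + δ = 0.03 + 0.06 = 0.09.
For Cobb-Douglas, s_gold equals capital's share: s_gold = 0.28.
Setting f'(k) = n+δ gives 0.28·k^(0.28−1) = 0.09, hence k_gold = (0.28/0.09)^(1/0.72) ≈ 4.8373.
y_gold = 4.8373^0.28 ≈ 1.5549; c_gold = (1−0.28)·y_gold ≈ 1.1195.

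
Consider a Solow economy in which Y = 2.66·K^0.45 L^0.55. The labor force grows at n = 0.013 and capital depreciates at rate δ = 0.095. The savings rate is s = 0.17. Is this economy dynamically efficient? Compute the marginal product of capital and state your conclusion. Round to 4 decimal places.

dynamically efficient; MPK ≈ 0.2859

Capital per worker breaks even when investment replaces (n + δ)·k; here n + δ = 0.108.
Steady-state k*: s·A·k^0.45 = 0.108·k gives k* = (0.17·2.66/0.108)^(1/0.55) ≈ 13.5126.
MPK = 0.45·2.66·13.5126^(-0.55) ≈ 0.2859.
MPK > n+δ = 0.108, so the economy is dynamically efficient (under-saving).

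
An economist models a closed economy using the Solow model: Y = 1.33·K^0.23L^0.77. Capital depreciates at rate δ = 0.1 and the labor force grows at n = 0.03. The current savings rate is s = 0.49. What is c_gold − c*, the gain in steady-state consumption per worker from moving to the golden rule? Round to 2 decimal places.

Capital per worker breaks even when investment replaces (n + δ)·k; here n + δ = 0.13.
Current steady state (s = 0.49): k* = (0.49·1.33/0.13)^(1/0.77) ≈ 8.1138, y* = 1.33·8.1138^0.23 ≈ 2.1527, c* = (1−0.49)·2.1527 ≈ 1.0979.
Maximizing c = f(k) − (n+δ)·k gives f'(k) = n+δ, i.e. 0.23·1.33·k^(0.23−1) = 0.13, so k_gold = (0.23·1.33/0.13)^(1/0.77) ≈ 3.0384.
y_gold = 1.33·3.0384^0.23 ≈ 1.7174, c_gold = y_gold − 0.13·k_gold ≈ 1.3224.
Gain: Δc = 1.3224 − 1.0979 ≈ 0.2245.

Δc ≈ 0.22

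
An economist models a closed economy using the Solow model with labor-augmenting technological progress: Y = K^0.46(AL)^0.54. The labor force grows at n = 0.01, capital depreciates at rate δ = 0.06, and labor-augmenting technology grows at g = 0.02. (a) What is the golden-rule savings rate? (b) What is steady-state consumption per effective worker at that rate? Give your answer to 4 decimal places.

Capital per effective worker breaks even when investment replaces (n + g + δ)·k; here n + g + δ = 0.09.
For Cobb-Douglas, s_gold equals capital's share: s_gold = 0.46.
Maximizing c = f(k) − (n+g+δ)·k gives f'(k) = n+g+δ, i.e. 0.46·k^(0.46−1) = 0.09, so k_gold = (0.46/0.09)^(1/0.54) ≈ 20.5147.
y_gold = 20.5147^0.46 ≈ 4.0137; c_gold = (1−0.46)·y_gold ≈ 2.1674.

(a) s_gold = 0.4600; (b) c_gold ≈ 2.1674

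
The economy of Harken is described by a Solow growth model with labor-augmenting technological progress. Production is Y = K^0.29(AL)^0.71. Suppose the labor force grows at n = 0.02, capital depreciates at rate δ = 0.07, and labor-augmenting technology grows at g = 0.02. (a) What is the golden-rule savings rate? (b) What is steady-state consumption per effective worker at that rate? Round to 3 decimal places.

(a) s_gold = 0.290; (b) c_gold ≈ 1.055

Break-even investment rate: n + g + δ = 0.02 + 0.02 + 0.07 = 0.11.
For Cobb-Douglas, s_gold equals capital's share: s_gold = 0.29.
At the golden rule the marginal product of capital equals n+g+δ: 0.29·k^(0.29−1) = 0.11. Solving, k_gold = (0.29/0.11)^(1/0.71) ≈ 3.9171.
y_gold = 3.9171^0.29 ≈ 1.4858; c_gold = (1−0.29)·y_gold ≈ 1.0549.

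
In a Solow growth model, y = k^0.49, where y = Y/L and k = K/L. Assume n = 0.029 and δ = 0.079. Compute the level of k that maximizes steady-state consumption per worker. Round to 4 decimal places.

k_gold ≈ 19.3994

Capital per worker breaks even when investment replaces (n + δ)·k; here n + δ = 0.108.
Setting f'(k) = n+δ gives 0.49·k^(0.49−1) = 0.108, hence k_gold = (0.49/0.108)^(1/0.51) ≈ 19.3994.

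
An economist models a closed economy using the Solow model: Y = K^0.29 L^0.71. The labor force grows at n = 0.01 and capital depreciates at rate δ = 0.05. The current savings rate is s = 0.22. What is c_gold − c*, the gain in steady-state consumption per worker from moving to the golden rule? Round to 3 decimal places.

Δc ≈ 0.025

Capital per worker breaks even when investment replaces (n + δ)·k; here n + δ = 0.06.
Current steady state (s = 0.22): k* = (0.22/0.06)^(1/0.71) ≈ 6.2337, y* = 6.2337^0.29 ≈ 1.7001, c* = (1−0.22)·1.7001 ≈ 1.3261.
Maximizing c = f(k) − (n+δ)·k gives f'(k) = n+δ, i.e. 0.29·k^(0.29−1) = 0.06, so k_gold = (0.29/0.06)^(1/0.71) ≈ 9.1987.
y_gold = 9.1987^0.29 ≈ 1.9032, c_gold = y_gold − 0.06·k_gold ≈ 1.3513.
Gain: Δc = 1.3513 − 1.3261 ≈ 0.0252.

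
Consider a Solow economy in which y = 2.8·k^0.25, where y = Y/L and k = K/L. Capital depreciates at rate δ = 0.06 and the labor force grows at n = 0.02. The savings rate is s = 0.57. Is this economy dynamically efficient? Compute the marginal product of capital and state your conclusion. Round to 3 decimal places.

dynamically inefficient; MPK ≈ 0.035

Capital per worker breaks even when investment replaces (n + δ)·k; here n + δ = 0.08.
Steady-state k*: s·A·k^0.25 = 0.08·k gives k* = (0.57·2.8/0.08)^(1/0.75) ≈ 54.1075.
MPK = 0.25·2.8·54.1075^(-0.75) ≈ 0.0351.
MPK < n+δ = 0.08, so the economy is dynamically inefficient (over-saving).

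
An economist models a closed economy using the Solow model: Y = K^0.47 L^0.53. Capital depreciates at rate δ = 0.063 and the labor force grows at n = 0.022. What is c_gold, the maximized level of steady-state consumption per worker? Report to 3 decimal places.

n + δ = 0.022 + 0.063 = 0.085.
Golden rule sets MPK = n+δ: 0.47·k^(0.47−1) = 0.085, so k_gold = (0.47/0.085)^(1/0.53) ≈ 25.1931.
y_gold = 25.1931^0.47 ≈ 4.5562.
c_gold = y_gold − (n+δ)·k_gold = 4.5562 − 0.085·25.1931 ≈ 2.4148.

c_gold ≈ 2.415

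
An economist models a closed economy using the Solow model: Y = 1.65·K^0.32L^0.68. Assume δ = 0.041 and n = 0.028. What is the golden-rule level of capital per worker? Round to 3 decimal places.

The effective depreciation rate is n + δ = 0.028 + 0.041 = 0.069.
Setting f'(k) = n+δ gives 0.32·1.65·k^(0.32−1) = 0.069, hence k_gold = (0.32·1.65/0.069)^(1/0.68) ≈ 19.9381.

k_gold ≈ 19.938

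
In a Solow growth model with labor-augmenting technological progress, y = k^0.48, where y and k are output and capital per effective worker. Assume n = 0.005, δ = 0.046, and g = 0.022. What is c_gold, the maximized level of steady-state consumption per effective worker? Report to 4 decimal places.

c_gold ≈ 2.9580

n + g + δ = 0.005 + 0.022 + 0.046 = 0.073.
At the golden rule the marginal product of capital equals n+g+δ: 0.48·k^(0.48−1) = 0.073. Solving, k_gold = (0.48/0.073)^(1/0.52) ≈ 37.4042.
y_gold = 37.4042^0.48 ≈ 5.6885.
c_gold = y_gold − (n+g+δ)·k_gold = 5.6885 − 0.073·37.4042 ≈ 2.9580.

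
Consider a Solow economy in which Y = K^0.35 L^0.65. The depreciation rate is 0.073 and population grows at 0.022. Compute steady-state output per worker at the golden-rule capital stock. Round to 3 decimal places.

Capital per worker breaks even when investment replaces (n + δ)·k; here n + δ = 0.095.
Setting f'(k) = n+δ gives 0.35·k^(0.35−1) = 0.095, hence k_gold = (0.35/0.095)^(1/0.65) ≈ 7.4353.
Output: y_gold = k_gold^0.35 = 7.4353^0.35 ≈ 2.0182.

y_gold ≈ 2.018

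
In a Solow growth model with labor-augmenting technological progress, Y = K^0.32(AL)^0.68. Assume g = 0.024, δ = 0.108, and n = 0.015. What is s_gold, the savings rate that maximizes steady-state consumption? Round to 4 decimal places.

The effective depreciation rate is n + g + δ = 0.015 + 0.024 + 0.108 = 0.147.
At the golden rule MPK = n+g+δ, and in any Cobb-Douglas steady state s = (n+g+δ)·k/y = MPK·k/y = capital's share 0.32.

s_gold = 0.3200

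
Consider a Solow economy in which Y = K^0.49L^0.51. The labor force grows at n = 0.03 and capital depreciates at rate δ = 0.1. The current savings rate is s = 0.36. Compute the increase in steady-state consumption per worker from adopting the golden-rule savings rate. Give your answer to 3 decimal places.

Δc ≈ 0.122

Break-even investment rate: n + δ = 0.03 + 0.1 = 0.13.
Current steady state (s = 0.36): k* = (0.36/0.13)^(1/0.51) ≈ 7.3684, y* = 7.3684^0.49 ≈ 2.6608, c* = (1−0.36)·2.6608 ≈ 1.7029.
Golden rule sets MPK = n+δ: 0.49·k^(0.49−1) = 0.13, so k_gold = (0.49/0.13)^(1/0.51) ≈ 13.4868.
y_gold = 13.4868^0.49 ≈ 3.5781, c_gold = y_gold − 0.13·k_gold ≈ 1.8248.
Gain: Δc = 1.8248 − 1.7029 ≈ 0.1219.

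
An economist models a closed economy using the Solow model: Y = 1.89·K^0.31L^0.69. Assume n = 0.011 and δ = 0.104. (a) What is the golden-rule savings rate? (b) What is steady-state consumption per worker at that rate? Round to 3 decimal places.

n + δ = 0.011 + 0.104 = 0.115.
For Cobb-Douglas, s_gold equals capital's share: s_gold = 0.31.
Maximizing c = f(k) − (n+δ)·k gives f'(k) = n+δ, i.e. 0.31·1.89·k^(0.31−1) = 0.115, so k_gold = (0.31·1.89/0.115)^(1/0.69) ≈ 10.5881.
y_gold = 1.89·10.5881^0.31 ≈ 3.9279; c_gold = (1−0.31)·y_gold ≈ 2.7102.

(a) s_gold = 0.310; (b) c_gold ≈ 2.710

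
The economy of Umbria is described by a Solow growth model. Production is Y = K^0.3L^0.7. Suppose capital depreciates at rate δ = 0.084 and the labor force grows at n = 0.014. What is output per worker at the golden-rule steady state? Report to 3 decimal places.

y_gold ≈ 1.615

n + δ = 0.014 + 0.084 = 0.098.
At the golden rule the marginal product of capital equals n+δ: 0.3·k^(0.3−1) = 0.098. Solving, k_gold = (0.3/0.098)^(1/0.7) ≈ 4.9447.
Output: y_gold = k_gold^0.3 = 4.9447^0.3 ≈ 1.6153.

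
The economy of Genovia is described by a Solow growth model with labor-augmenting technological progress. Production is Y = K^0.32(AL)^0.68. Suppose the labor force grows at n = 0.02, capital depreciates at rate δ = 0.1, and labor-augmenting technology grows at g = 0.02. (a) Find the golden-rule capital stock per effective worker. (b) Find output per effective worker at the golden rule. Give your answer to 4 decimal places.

The effective depreciation rate is n + g + δ = 0.02 + 0.02 + 0.1 = 0.14.
Maximizing c = f(k) − (n+g+δ)·k gives f'(k) = n+g+δ, i.e. 0.32·k^(0.32−1) = 0.14, so k_gold = (0.32/0.14)^(1/0.68) ≈ 3.3727.
y_gold = 3.3727^0.32 ≈ 1.4755.

(a) k_gold ≈ 3.3727; (b) y_gold ≈ 1.4755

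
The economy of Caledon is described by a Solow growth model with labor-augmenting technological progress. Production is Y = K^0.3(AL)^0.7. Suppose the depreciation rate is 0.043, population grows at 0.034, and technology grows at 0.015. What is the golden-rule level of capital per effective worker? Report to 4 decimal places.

Break-even investment rate: n + g + δ = 0.034 + 0.015 + 0.043 = 0.092.
Golden rule sets MPK = n+g+δ: 0.3·k^(0.3−1) = 0.092, so k_gold = (0.3/0.092)^(1/0.7) ≈ 5.4117.

k_gold ≈ 5.4117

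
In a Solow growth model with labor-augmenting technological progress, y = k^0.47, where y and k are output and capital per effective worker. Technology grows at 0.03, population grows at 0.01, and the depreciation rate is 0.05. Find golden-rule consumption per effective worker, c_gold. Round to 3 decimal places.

Break-even investment rate: n + g + δ = 0.01 + 0.03 + 0.05 = 0.09.
Golden rule sets MPK = n+g+δ: 0.47·k^(0.47−1) = 0.09, so k_gold = (0.47/0.09)^(1/0.53) ≈ 22.6175.
y_gold = 22.6175^0.47 ≈ 4.3310.
c_gold = y_gold − (n+g+δ)·k_gold = 4.3310 − 0.09·22.6175 ≈ 2.2954.

c_gold ≈ 2.295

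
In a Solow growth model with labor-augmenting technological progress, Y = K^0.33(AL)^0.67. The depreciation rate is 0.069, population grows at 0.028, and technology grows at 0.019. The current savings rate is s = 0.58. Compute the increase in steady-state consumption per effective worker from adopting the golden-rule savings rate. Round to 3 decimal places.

Capital per effective worker breaks even when investment replaces (n + g + δ)·k; here n + g + δ = 0.116.
Current steady state (s = 0.58): k* = (0.58/0.116)^(1/0.67) ≈ 11.0469, y* = 11.0469^0.33 ≈ 2.2094, c* = (1−0.58)·2.2094 ≈ 0.9279.
Maximizing c = f(k) − (n+g+δ)·k gives f'(k) = n+g+δ, i.e. 0.33·k^(0.33−1) = 0.116, so k_gold = (0.33/0.116)^(1/0.67) ≈ 4.7610.
y_gold = 4.7610^0.33 ≈ 1.6736, c_gold = y_gold − 0.116·k_gold ≈ 1.1213.
Gain: Δc = 1.1213 − 0.9279 ≈ 0.1933.

Δc ≈ 0.193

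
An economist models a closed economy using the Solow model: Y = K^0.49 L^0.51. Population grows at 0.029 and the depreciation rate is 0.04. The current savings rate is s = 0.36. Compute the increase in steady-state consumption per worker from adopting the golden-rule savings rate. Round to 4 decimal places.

Break-even investment rate: n + δ = 0.029 + 0.04 = 0.069.
Current steady state (s = 0.36): k* = (0.36/0.069)^(1/0.51) ≈ 25.5136, y* = 25.5136^0.49 ≈ 4.8901, c* = (1−0.36)·4.8901 ≈ 3.1297.
Golden rule sets MPK = n+δ: 0.49·k^(0.49−1) = 0.069, so k_gold = (0.49/0.069)^(1/0.51) ≈ 46.6990.
y_gold = 46.6990^0.49 ≈ 6.5760, c_gold = y_gold − 0.069·k_gold ≈ 3.3538.
Gain: Δc = 3.3538 − 3.1297 ≈ 0.2241.

Δc ≈ 0.2241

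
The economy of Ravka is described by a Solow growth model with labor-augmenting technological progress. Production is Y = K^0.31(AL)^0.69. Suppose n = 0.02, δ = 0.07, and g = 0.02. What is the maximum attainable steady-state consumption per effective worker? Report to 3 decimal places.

The effective depreciation rate is n + g + δ = 0.02 + 0.02 + 0.07 = 0.11.
At the golden rule the marginal product of capital equals n+g+δ: 0.31·k^(0.31−1) = 0.11. Solving, k_gold = (0.31/0.11)^(1/0.69) ≈ 4.4888.
y_gold = 4.4888^0.31 ≈ 1.5928.
c_gold = y_gold − (n+g+δ)·k_gold = 1.5928 − 0.11·4.4888 ≈ 1.0990.

c_gold ≈ 1.099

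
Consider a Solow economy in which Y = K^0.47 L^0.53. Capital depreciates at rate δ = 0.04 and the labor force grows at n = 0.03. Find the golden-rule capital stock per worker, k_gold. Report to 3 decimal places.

Capital per worker breaks even when investment replaces (n + δ)·k; here n + δ = 0.07.
Golden rule sets MPK = n+δ: 0.47·k^(0.47−1) = 0.07, so k_gold = (0.47/0.07)^(1/0.53) ≈ 36.3393.

k_gold ≈ 36.339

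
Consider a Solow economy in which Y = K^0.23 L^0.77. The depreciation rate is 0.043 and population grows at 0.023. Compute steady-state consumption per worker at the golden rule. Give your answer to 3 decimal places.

n + δ = 0.023 + 0.043 = 0.066.
Setting f'(k) = n+δ gives 0.23·k^(0.23−1) = 0.066, hence k_gold = (0.23/0.066)^(1/0.77) ≈ 5.0598.
y_gold = 5.0598^0.23 ≈ 1.4519.
c_gold = y_gold − (n+δ)·k_gold = 1.4519 − 0.066·5.0598 ≈ 1.1180.

c_gold ≈ 1.118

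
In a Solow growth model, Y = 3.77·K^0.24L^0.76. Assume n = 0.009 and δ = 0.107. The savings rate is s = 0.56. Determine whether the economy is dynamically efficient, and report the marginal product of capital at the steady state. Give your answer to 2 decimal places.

Capital per worker breaks even when investment replaces (n + δ)·k; here n + δ = 0.116.
Steady-state k*: s·A·k^0.24 = 0.116·k gives k* = (0.56·3.77/0.116)^(1/0.76) ≈ 45.4976.
MPK = 0.24·3.77·45.4976^(-0.76) ≈ 0.0497.
MPK < n+δ = 0.116, so the economy is dynamically inefficient (over-saving).

dynamically inefficient; MPK ≈ 0.05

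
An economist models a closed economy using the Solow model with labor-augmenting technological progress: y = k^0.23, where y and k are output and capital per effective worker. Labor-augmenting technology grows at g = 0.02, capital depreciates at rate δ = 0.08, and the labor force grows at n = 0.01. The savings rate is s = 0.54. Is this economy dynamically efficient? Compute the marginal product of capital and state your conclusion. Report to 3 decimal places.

n + g + δ = 0.01 + 0.02 + 0.08 = 0.11.
Steady-state k*: s·k^0.23 = 0.11·k gives k* = (0.54/0.11)^(1/0.77) ≈ 7.8959.
MPK = 0.23·7.8959^(-0.77) ≈ 0.0469.
MPK < n+g+δ = 0.11, so the economy is dynamically inefficient (over-saving).

dynamically inefficient; MPK ≈ 0.047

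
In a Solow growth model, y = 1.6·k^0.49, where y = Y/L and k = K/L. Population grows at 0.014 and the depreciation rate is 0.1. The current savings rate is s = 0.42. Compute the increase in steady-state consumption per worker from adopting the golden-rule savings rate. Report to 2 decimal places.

Capital per worker breaks even when investment replaces (n + δ)·k; here n + δ = 0.114.
Current steady state (s = 0.42): k* = (0.42·1.6/0.114)^(1/0.51) ≈ 32.4127, y* = 1.6·32.4127^0.49 ≈ 8.7977, c* = (1−0.42)·8.7977 ≈ 5.1027.
Golden rule sets MPK = n+δ: 0.49·1.6·k^(0.49−1) = 0.114, so k_gold = (0.49·1.6/0.114)^(1/0.51) ≈ 43.8513.
y_gold = 1.6·43.8513^0.49 ≈ 10.2021, c_gold = y_gold − 0.114·k_gold ≈ 5.2031.
Gain: Δc = 5.2031 − 5.1027 ≈ 0.1004.

Δc ≈ 0.10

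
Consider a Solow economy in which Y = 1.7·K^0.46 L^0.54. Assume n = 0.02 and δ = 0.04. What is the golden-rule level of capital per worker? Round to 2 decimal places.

k_gold ≈ 116.12

The effective depreciation rate is n + δ = 0.02 + 0.04 = 0.06.
Setting f'(k) = n+δ gives 0.46·1.7·k^(0.46−1) = 0.06, hence k_gold = (0.46·1.7/0.06)^(1/0.54) ≈ 116.1228.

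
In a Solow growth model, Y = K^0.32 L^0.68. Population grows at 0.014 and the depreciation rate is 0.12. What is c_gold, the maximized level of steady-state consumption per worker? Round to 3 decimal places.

c_gold ≈ 1.024

The effective depreciation rate is n + δ = 0.014 + 0.12 = 0.134.
Setting f'(k) = n+δ gives 0.32·k^(0.32−1) = 0.134, hence k_gold = (0.32/0.134)^(1/0.68) ≈ 3.5971.
y_gold = 3.5971^0.32 ≈ 1.5063.
c_gold = y_gold − (n+δ)·k_gold = 1.5063 − 0.134·3.5971 ≈ 1.0243.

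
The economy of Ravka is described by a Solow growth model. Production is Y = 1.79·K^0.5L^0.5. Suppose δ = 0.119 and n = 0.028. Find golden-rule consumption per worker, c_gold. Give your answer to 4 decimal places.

c_gold ≈ 5.4491

Break-even investment rate: n + δ = 0.028 + 0.119 = 0.147.
Golden rule sets MPK = n+δ: 0.5·1.79·k^(0.5−1) = 0.147, so k_gold = (0.5·1.79/0.147)^(1/0.5) ≈ 37.0690.
y_gold = 1.79·37.0690^0.5 ≈ 10.8983.
c_gold = y_gold − (n+δ)·k_gold = 10.8983 − 0.147·37.0690 ≈ 5.4491.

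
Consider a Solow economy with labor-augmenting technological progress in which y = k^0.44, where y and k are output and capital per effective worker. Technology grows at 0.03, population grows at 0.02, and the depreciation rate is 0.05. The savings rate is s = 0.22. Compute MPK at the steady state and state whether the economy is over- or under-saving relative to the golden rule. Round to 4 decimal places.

under-saving; MPK ≈ 0.2000

n + g + δ = 0.02 + 0.03 + 0.05 = 0.1.
Steady-state k*: s·k^0.44 = 0.1·k gives k* = (0.22/0.1)^(1/0.56) ≈ 4.0876.
MPK = 0.44·4.0876^(-0.56) ≈ 0.2000.
MPK > n+g+δ = 0.1, so the economy is dynamically efficient (under-saving).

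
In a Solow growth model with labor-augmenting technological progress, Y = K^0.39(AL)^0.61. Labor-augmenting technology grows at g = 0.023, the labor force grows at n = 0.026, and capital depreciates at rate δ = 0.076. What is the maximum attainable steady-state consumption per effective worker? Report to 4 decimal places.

The effective depreciation rate is n + g + δ = 0.026 + 0.023 + 0.076 = 0.125.
Maximizing c = f(k) − (n+g+δ)·k gives f'(k) = n+g+δ, i.e. 0.39·k^(0.39−1) = 0.125, so k_gold = (0.39/0.125)^(1/0.61) ≈ 6.4579.
y_gold = 6.4579^0.39 ≈ 2.0698.
c_gold = y_gold − (n+g+δ)·k_gold = 2.0698 − 0.125·6.4579 ≈ 1.2626.

c_gold ≈ 1.2626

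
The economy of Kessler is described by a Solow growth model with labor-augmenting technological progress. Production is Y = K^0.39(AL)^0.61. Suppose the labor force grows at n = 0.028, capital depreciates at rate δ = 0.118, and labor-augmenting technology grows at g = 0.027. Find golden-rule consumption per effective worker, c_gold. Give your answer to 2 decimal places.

Capital per effective worker breaks even when investment replaces (n + g + δ)·k; here n + g + δ = 0.173.
Setting f'(k) = n+g+δ gives 0.39·k^(0.39−1) = 0.173, hence k_gold = (0.39/0.173)^(1/0.61) ≈ 3.7907.
y_gold = 3.7907^0.39 ≈ 1.6815.
c_gold = y_gold − (n+g+δ)·k_gold = 1.6815 − 0.173·3.7907 ≈ 1.0257.

c_gold ≈ 1.03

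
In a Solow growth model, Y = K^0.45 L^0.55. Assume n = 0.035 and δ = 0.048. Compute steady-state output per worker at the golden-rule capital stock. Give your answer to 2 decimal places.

y_gold ≈ 3.99

Capital per worker breaks even when investment replaces (n + δ)·k; here n + δ = 0.083.
Golden rule sets MPK = n+δ: 0.45·k^(0.45−1) = 0.083, so k_gold = (0.45/0.083)^(1/0.55) ≈ 21.6167.
Output: y_gold = k_gold^0.45 = 21.6167^0.45 ≈ 3.9871.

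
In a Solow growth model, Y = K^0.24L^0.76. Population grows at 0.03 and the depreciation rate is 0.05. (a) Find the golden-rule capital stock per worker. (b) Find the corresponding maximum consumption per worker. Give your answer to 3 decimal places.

n + δ = 0.03 + 0.05 = 0.08.
Maximizing c = f(k) − (n+δ)·k gives f'(k) = n+δ, i.e. 0.24·k^(0.24−1) = 0.08, so k_gold = (0.24/0.08)^(1/0.76) ≈ 4.2442.
y_gold = 4.2442^0.24 ≈ 1.4147; c_gold = y_gold − 0.08·k_gold ≈ 1.0752.

(a) k_gold ≈ 4.244; (b) c_gold ≈ 1.075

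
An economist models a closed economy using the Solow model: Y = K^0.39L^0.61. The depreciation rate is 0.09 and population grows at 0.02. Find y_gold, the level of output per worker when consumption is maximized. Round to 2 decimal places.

y_gold ≈ 2.25

Capital per worker breaks even when investment replaces (n + δ)·k; here n + δ = 0.11.
Setting f'(k) = n+δ gives 0.39·k^(0.39−1) = 0.11, hence k_gold = (0.39/0.11)^(1/0.61) ≈ 7.9635.
Output: y_gold = k_gold^0.39 = 7.9635^0.39 ≈ 2.2461.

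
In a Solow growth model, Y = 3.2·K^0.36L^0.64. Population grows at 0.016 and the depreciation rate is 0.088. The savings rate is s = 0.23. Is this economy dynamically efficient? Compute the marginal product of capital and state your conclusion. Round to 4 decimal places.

Break-even investment rate: n + δ = 0.016 + 0.088 = 0.104.
Steady-state k*: s·A·k^0.36 = 0.104·k gives k* = (0.23·3.2/0.104)^(1/0.64) ≈ 21.2756.
MPK = 0.36·3.2·21.2756^(-0.64) ≈ 0.1628.
MPK > n+δ = 0.104, so the economy is dynamically efficient (under-saving).

dynamically efficient; MPK ≈ 0.1628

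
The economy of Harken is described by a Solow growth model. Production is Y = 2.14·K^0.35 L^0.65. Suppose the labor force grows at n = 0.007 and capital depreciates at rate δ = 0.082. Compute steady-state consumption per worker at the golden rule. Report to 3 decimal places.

c_gold ≈ 4.380

Break-even investment rate: n + δ = 0.007 + 0.082 = 0.089.
At the golden rule the marginal product of capital equals n+δ: 0.35·2.14·k^(0.35−1) = 0.089. Solving, k_gold = (0.35·2.14/0.089)^(1/0.65) ≈ 26.4983.
y_gold = 2.14·26.4983^0.35 ≈ 6.7381.
c_gold = y_gold − (n+δ)·k_gold = 6.7381 − 0.089·26.4983 ≈ 4.3798.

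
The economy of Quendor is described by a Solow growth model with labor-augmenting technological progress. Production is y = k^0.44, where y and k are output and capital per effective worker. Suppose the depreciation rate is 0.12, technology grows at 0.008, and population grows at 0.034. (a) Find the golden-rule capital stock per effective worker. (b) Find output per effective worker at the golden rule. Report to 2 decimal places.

Capital per effective worker breaks even when investment replaces (n + g + δ)·k; here n + g + δ = 0.162.
Maximizing c = f(k) − (n+g+δ)·k gives f'(k) = n+g+δ, i.e. 0.44·k^(0.44−1) = 0.162, so k_gold = (0.44/0.162)^(1/0.56) ≈ 5.9551.
y_gold = 5.9551^0.44 ≈ 2.1926.

(a) k_gold ≈ 5.96; (b) y_gold ≈ 2.19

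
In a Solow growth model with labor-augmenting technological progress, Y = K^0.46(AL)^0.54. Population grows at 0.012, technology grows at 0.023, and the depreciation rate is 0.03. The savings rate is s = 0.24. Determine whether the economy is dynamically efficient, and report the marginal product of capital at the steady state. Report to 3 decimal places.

Break-even investment rate: n + g + δ = 0.012 + 0.023 + 0.03 = 0.065.
Steady-state k*: s·k^0.46 = 0.065·k gives k* = (0.24/0.065)^(1/0.54) ≈ 11.2344.
MPK = 0.46·11.2344^(-0.54) ≈ 0.1246.
MPK > n+g+δ = 0.065, so the economy is dynamically efficient (under-saving).

dynamically efficient; MPK ≈ 0.125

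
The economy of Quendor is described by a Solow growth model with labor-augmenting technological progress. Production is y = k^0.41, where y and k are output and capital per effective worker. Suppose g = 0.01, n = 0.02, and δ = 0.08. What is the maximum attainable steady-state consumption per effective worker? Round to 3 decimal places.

Capital per effective worker breaks even when investment replaces (n + g + δ)·k; here n + g + δ = 0.11.
Maximizing c = f(k) − (n+g+δ)·k gives f'(k) = n+g+δ, i.e. 0.41·k^(0.41−1) = 0.11, so k_gold = (0.41/0.11)^(1/0.59) ≈ 9.2995.
y_gold = 9.2995^0.41 ≈ 2.4950.
c_gold = y_gold − (n+g+δ)·k_gold = 2.4950 − 0.11·9.2995 ≈ 1.4720.

c_gold ≈ 1.472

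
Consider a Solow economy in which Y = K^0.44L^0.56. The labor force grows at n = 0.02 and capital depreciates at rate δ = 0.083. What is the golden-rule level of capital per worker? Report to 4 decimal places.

The effective depreciation rate is n + δ = 0.02 + 0.083 = 0.103.
At the golden rule the marginal product of capital equals n+δ: 0.44·k^(0.44−1) = 0.103. Solving, k_gold = (0.44/0.103)^(1/0.56) ≈ 13.3690.

k_gold ≈ 13.3690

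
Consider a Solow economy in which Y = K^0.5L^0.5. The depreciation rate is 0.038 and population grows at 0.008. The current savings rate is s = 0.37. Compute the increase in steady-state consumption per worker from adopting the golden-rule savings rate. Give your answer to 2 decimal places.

The effective depreciation rate is n + δ = 0.008 + 0.038 = 0.046.
Current steady state (s = 0.37): k* = (0.37/0.046)^(1/0.5) ≈ 64.6975, y* = 64.6975^0.5 ≈ 8.0435, c* = (1−0.37)·8.0435 ≈ 5.0674.
Golden rule sets MPK = n+δ: 0.5·k^(0.5−1) = 0.046, so k_gold = (0.5/0.046)^(1/0.5) ≈ 118.1474.
y_gold = 118.1474^0.5 ≈ 10.8696, c_gold = y_gold − 0.046·k_gold ≈ 5.4348.
Gain: Δc = 5.4348 − 5.0674 ≈ 0.3674.

Δc ≈ 0.37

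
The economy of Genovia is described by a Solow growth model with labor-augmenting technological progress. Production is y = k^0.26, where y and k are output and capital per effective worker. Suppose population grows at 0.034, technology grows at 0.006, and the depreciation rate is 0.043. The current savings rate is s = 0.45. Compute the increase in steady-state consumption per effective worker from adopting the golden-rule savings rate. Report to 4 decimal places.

n + g + δ = 0.034 + 0.006 + 0.043 = 0.083.
Current steady state (s = 0.45): k* = (0.45/0.083)^(1/0.74) ≈ 9.8191, y* = 9.8191^0.26 ≈ 1.8111, c* = (1−0.45)·1.8111 ≈ 0.9961.
At the golden rule the marginal product of capital equals n+g+δ: 0.26·k^(0.26−1) = 0.083. Solving, k_gold = (0.26/0.083)^(1/0.74) ≈ 4.6787.
y_gold = 4.6787^0.26 ≈ 1.4936, c_gold = y_gold − 0.083·k_gold ≈ 1.1053.
Gain: Δc = 1.1053 − 0.9961 ≈ 0.1092.

Δc ≈ 0.1092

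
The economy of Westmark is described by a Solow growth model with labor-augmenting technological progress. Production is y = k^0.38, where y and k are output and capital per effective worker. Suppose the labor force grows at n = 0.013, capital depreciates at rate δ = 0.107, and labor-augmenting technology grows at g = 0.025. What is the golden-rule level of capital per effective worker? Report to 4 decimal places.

Capital per effective worker breaks even when investment replaces (n + g + δ)·k; here n + g + δ = 0.145.
Golden rule sets MPK = n+g+δ: 0.38·k^(0.38−1) = 0.145, so k_gold = (0.38/0.145)^(1/0.62) ≈ 4.7300.

k_gold ≈ 4.7300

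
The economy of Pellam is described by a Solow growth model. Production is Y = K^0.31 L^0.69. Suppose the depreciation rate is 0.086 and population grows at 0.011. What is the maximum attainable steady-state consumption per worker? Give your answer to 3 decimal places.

The effective depreciation rate is n + δ = 0.011 + 0.086 = 0.097.
At the golden rule the marginal product of capital equals n+δ: 0.31·k^(0.31−1) = 0.097. Solving, k_gold = (0.31/0.097)^(1/0.69) ≈ 5.3863.
y_gold = 5.3863^0.31 ≈ 1.6854.
c_gold = y_gold − (n+δ)·k_gold = 1.6854 − 0.097·5.3863 ≈ 1.1629.

c_gold ≈ 1.163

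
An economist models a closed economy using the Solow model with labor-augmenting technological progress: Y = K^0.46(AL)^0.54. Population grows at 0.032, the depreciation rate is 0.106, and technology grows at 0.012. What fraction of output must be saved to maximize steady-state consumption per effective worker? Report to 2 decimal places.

s_gold = 0.46

n + g + δ = 0.032 + 0.012 + 0.106 = 0.15.
At the golden rule MPK = n+g+δ, and in any Cobb-Douglas steady state s = (n+g+δ)·k/y = MPK·k/y = capital's share 0.46.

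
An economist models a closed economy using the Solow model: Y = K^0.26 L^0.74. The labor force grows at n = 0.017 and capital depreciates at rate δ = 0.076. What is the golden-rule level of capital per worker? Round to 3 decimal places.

k_gold ≈ 4.012

The effective depreciation rate is n + δ = 0.017 + 0.076 = 0.093.
Setting f'(k) = n+δ gives 0.26·k^(0.26−1) = 0.093, hence k_gold = (0.26/0.093)^(1/0.74) ≈ 4.0120.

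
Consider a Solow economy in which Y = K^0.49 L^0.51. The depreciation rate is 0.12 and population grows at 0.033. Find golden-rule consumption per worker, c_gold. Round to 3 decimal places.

c_gold ≈ 1.560

n + δ = 0.033 + 0.12 = 0.153.
At the golden rule the marginal product of capital equals n+δ: 0.49·k^(0.49−1) = 0.153. Solving, k_gold = (0.49/0.153)^(1/0.51) ≈ 9.7991.
y_gold = 9.7991^0.49 ≈ 3.0597.
c_gold = y_gold − (n+δ)·k_gold = 3.0597 − 0.153·9.7991 ≈ 1.5605.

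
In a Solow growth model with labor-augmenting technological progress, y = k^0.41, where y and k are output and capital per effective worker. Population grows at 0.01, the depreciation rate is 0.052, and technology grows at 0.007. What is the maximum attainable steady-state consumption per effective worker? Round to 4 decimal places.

c_gold ≈ 2.0355

The effective depreciation rate is n + g + δ = 0.01 + 0.007 + 0.052 = 0.069.
Golden rule sets MPK = n+g+δ: 0.41·k^(0.41−1) = 0.069, so k_gold = (0.41/0.069)^(1/0.59) ≈ 20.5000.
y_gold = 20.5000^0.41 ≈ 3.4500.
c_gold = y_gold − (n+g+δ)·k_gold = 3.4500 − 0.069·20.5000 ≈ 2.0355.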